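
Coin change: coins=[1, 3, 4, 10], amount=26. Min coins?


dp[0]=0; dp[i]=1+min(dp[i-c] for c in coins)
...dp[21]=3, dp[22]=4, dp[23]=3, dp[24]=3, dp[25]=4, dp[26]=4
Minimum coins for 26 = 4


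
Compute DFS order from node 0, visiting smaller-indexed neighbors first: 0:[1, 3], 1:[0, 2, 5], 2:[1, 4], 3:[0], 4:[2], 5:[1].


DFS stack-based: start with [0]
Visit order: [0, 1, 2, 4, 5, 3]


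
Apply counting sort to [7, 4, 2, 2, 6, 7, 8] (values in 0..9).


Count array: [0, 0, 2, 0, 1, 0, 1, 2, 1, 0]
Reconstruct: [2, 2, 4, 6, 7, 7, 8]


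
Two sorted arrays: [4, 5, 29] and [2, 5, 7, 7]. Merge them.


Compare heads, take smaller each step.
Merged: [2, 4, 5, 5, 7, 7, 29]


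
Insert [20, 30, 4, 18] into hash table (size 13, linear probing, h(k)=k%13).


Insertions: 20->slot 7; 30->slot 4; 4->slot 5; 18->slot 6
Table: [None, None, None, None, 30, 4, 18, 20, None, None, None, None, None]


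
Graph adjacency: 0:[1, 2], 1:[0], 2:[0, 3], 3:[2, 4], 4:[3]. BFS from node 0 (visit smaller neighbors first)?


BFS queue: start with [0]
Visit order: [0, 1, 2, 3, 4]


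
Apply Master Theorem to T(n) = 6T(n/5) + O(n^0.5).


a=6, b=5, c=0.5. log_5(6)=1.113 > c=0.5. Case 1: O(n^log_b(a)) = O(n^1.113)
Complexity: O(n^1.113)


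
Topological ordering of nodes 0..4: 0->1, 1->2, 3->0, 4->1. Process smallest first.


Kahn's algorithm, process smallest node first
Order: [3, 0, 4, 1, 2]


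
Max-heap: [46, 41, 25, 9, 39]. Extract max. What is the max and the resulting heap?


Max = 46
Replace root with last, heapify down
Resulting heap: [41, 39, 25, 9]


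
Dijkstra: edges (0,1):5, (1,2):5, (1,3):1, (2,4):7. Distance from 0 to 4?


Dijkstra from 0:
Distances: {0: 0, 1: 5, 2: 10, 3: 6, 4: 17}
Shortest distance to 4 = 17, path = [0, 1, 2, 4]


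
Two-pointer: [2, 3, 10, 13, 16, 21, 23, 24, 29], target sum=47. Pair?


Two pointers: lo=0, hi=8
Found pair: (23, 24) summing to 47


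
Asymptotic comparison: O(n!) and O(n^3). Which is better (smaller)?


cubic grows slower than factorial
O(n^3) is asymptotically smaller; O(n!) grows faster


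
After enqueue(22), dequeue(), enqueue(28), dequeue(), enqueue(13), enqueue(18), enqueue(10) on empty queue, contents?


enqueue(22) -> [22]
dequeue() returns 22 -> []
enqueue(28) -> [28]
dequeue() returns 28 -> []
enqueue(13) -> [13]
enqueue(18) -> [13, 18]
enqueue(10) -> [13, 18, 10]
Final queue (front to back): [13, 18, 10]


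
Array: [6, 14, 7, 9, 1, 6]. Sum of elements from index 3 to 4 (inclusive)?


Prefix sums: [0, 6, 20, 27, 36, 37, 43]
Sum[3..4] = prefix[5] - prefix[3] = 37 - 27 = 10


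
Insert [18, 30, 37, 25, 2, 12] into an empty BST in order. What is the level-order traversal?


Root = 18; build tree by BST insertion.
Level-Order traversal: [18, 2, 30, 12, 25, 37]


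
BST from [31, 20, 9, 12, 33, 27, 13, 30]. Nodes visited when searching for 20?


BST root = 31
Search for 20: compare at each node
Path: [31, 20]


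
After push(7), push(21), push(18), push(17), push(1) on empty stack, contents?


push(7) -> [7]
push(21) -> [7, 21]
push(18) -> [7, 21, 18]
push(17) -> [7, 21, 18, 17]
push(1) -> [7, 21, 18, 17, 1]
Final stack (bottom to top): [7, 21, 18, 17, 1]


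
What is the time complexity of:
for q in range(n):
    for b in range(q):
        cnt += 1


Per nesting level: O(n) * O(n) [triangular over q] = O(n^2)
Complexity: O(n^2)


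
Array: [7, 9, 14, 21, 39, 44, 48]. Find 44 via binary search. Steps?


Search for 44:
[0,6] mid=3 arr[3]=21
[4,6] mid=5 arr[5]=44
Total: 2 comparisons


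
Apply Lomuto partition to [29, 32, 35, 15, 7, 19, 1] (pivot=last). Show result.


Elements <= 1 go left of pivot.
Result: [1, 32, 35, 15, 7, 19, 29], pivot at index 0


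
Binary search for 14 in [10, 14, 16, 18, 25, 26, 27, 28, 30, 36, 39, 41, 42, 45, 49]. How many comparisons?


Search for 14:
[0,14] mid=7 arr[7]=28
[0,6] mid=3 arr[3]=18
[0,2] mid=1 arr[1]=14
Total: 3 comparisons


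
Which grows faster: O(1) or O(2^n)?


constant grows slower than exponential
O(1) is asymptotically smaller; O(2^n) grows faster


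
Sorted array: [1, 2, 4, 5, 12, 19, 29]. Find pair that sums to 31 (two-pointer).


Two pointers: lo=0, hi=6
Found pair: (2, 29) summing to 31


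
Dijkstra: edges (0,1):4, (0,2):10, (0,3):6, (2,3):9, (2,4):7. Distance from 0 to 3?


Dijkstra from 0:
Distances: {0: 0, 1: 4, 2: 10, 3: 6, 4: 17}
Shortest distance to 3 = 6, path = [0, 3]


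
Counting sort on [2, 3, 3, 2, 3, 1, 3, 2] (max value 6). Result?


Count array: [0, 1, 3, 4, 0, 0, 0]
Reconstruct: [1, 2, 2, 2, 3, 3, 3, 3]


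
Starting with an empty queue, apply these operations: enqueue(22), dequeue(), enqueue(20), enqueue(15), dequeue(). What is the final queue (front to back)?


enqueue(22) -> [22]
dequeue() returns 22 -> []
enqueue(20) -> [20]
enqueue(15) -> [20, 15]
dequeue() returns 20 -> [15]
Final queue (front to back): [15]


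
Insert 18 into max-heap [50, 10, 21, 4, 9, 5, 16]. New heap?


Append 18: [50, 10, 21, 4, 9, 5, 16, 18]
Bubble up: swap idx 7(18) with idx 3(4); swap idx 3(18) with idx 1(10)
Result: [50, 18, 21, 10, 9, 5, 16, 4]


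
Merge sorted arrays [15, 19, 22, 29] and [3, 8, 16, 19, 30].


Compare heads, take smaller each step.
Merged: [3, 8, 15, 16, 19, 19, 22, 29, 30]


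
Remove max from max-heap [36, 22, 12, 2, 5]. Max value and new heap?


Max = 36
Replace root with last, heapify down
Resulting heap: [22, 5, 12, 2]


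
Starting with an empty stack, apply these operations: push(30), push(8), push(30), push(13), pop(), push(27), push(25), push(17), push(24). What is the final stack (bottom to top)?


push(30) -> [30]
push(8) -> [30, 8]
push(30) -> [30, 8, 30]
push(13) -> [30, 8, 30, 13]
pop() returns 13 -> [30, 8, 30]
push(27) -> [30, 8, 30, 27]
push(25) -> [30, 8, 30, 27, 25]
push(17) -> [30, 8, 30, 27, 25, 17]
push(24) -> [30, 8, 30, 27, 25, 17, 24]
Final stack (bottom to top): [30, 8, 30, 27, 25, 17, 24]


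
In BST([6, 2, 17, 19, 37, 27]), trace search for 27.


BST root = 6
Search for 27: compare at each node
Path: [6, 17, 19, 37, 27]


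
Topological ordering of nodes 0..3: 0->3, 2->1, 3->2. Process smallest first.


Kahn's algorithm, process smallest node first
Order: [0, 3, 2, 1]


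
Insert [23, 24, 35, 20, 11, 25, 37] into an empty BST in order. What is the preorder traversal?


Root = 23; build tree by BST insertion.
Preorder traversal: [23, 20, 11, 24, 35, 25, 37]


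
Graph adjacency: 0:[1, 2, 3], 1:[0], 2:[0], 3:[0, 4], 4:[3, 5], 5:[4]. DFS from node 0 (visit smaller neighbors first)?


DFS stack-based: start with [0]
Visit order: [0, 1, 2, 3, 4, 5]


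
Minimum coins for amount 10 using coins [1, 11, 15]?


dp[0]=0; dp[i]=1+min(dp[i-c] for c in coins)
...dp[5]=5, dp[6]=6, dp[7]=7, dp[8]=8, dp[9]=9, dp[10]=10
Minimum coins for 10 = 10


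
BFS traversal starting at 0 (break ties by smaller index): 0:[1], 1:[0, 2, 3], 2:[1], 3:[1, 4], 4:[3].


BFS queue: start with [0]
Visit order: [0, 1, 2, 3, 4]


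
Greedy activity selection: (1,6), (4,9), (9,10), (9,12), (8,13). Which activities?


Greedy: pick earliest-ending, then skip overlaps.
Selected (2 activities): [(1, 6), (9, 10)]


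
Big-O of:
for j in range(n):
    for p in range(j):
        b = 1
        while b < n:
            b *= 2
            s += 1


Per nesting level: O(n) * O(n) [triangular over j] * O(log n) = O(n^2 log n)
Complexity: O(n^2 log n)


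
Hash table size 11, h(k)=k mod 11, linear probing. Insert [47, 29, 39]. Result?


Insertions: 47->slot 3; 29->slot 7; 39->slot 6
Table: [None, None, None, 47, None, None, 39, 29, None, None, None]


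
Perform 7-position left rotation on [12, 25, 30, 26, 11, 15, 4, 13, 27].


Left rotate by 7: [13, 27, 12, 25, 30, 26, 11, 15, 4]


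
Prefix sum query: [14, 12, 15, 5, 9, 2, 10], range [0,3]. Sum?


Prefix sums: [0, 14, 26, 41, 46, 55, 57, 67]
Sum[0..3] = prefix[4] - prefix[0] = 46 - 0 = 46


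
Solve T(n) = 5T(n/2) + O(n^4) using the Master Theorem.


a=5, b=2, c=4. log_2(5)=2.322 < c=4. Case 3: O(n^c) = O(n^4)
Complexity: O(n^4)


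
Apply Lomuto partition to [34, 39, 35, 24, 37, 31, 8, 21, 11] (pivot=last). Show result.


Elements <= 11 go left of pivot.
Result: [8, 11, 35, 24, 37, 31, 34, 21, 39], pivot at index 1


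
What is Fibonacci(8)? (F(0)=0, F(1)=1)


F(n)=F(n-1)+F(n-2)
...F(6)=8, F(7)=13, F(8)=21


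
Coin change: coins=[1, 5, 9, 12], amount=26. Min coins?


dp[0]=0; dp[i]=1+min(dp[i-c] for c in coins)
...dp[21]=2, dp[22]=3, dp[23]=3, dp[24]=2, dp[25]=3, dp[26]=3
Minimum coins for 26 = 3


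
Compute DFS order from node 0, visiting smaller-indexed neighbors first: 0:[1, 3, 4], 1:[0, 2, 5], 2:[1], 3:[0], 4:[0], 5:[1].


DFS stack-based: start with [0]
Visit order: [0, 1, 2, 5, 3, 4]


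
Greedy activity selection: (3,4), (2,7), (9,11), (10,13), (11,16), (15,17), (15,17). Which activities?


Greedy: pick earliest-ending, then skip overlaps.
Selected (3 activities): [(3, 4), (9, 11), (11, 16)]


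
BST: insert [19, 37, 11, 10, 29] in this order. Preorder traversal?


Root = 19; build tree by BST insertion.
Preorder traversal: [19, 11, 10, 37, 29]


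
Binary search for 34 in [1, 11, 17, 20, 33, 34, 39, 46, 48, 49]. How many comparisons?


Search for 34:
[0,9] mid=4 arr[4]=33
[5,9] mid=7 arr[7]=46
[5,6] mid=5 arr[5]=34
Total: 3 comparisons


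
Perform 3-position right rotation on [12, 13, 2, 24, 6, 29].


Right rotate by 3: [24, 6, 29, 12, 13, 2]


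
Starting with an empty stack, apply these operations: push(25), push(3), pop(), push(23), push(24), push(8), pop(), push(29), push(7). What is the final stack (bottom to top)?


push(25) -> [25]
push(3) -> [25, 3]
pop() returns 3 -> [25]
push(23) -> [25, 23]
push(24) -> [25, 23, 24]
push(8) -> [25, 23, 24, 8]
pop() returns 8 -> [25, 23, 24]
push(29) -> [25, 23, 24, 29]
push(7) -> [25, 23, 24, 29, 7]
Final stack (bottom to top): [25, 23, 24, 29, 7]


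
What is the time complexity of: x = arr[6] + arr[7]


Analysis: constant-time operation, no loop
Complexity: O(1)


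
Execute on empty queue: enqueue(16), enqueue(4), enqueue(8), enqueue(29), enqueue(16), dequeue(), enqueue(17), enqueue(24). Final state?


enqueue(16) -> [16]
enqueue(4) -> [16, 4]
enqueue(8) -> [16, 4, 8]
enqueue(29) -> [16, 4, 8, 29]
enqueue(16) -> [16, 4, 8, 29, 16]
dequeue() returns 16 -> [4, 8, 29, 16]
enqueue(17) -> [4, 8, 29, 16, 17]
enqueue(24) -> [4, 8, 29, 16, 17, 24]
Final queue (front to back): [4, 8, 29, 16, 17, 24]


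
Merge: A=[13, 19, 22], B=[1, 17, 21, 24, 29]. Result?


Compare heads, take smaller each step.
Merged: [1, 13, 17, 19, 21, 22, 24, 29]


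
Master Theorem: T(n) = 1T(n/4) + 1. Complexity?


a=1, b=4, c=0. log_4(1)=0 = c=0. Case 2: O(n^c log n) = O(log n)
Complexity: O(log n)


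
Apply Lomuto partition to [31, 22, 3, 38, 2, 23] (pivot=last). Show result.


Elements <= 23 go left of pivot.
Result: [22, 3, 2, 23, 31, 38], pivot at index 3


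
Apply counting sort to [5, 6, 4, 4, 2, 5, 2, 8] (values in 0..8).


Count array: [0, 0, 2, 0, 2, 2, 1, 0, 1]
Reconstruct: [2, 2, 4, 4, 5, 5, 6, 8]


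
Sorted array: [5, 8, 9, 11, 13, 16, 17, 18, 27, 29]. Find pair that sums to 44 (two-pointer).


Two pointers: lo=0, hi=9
Found pair: (17, 27) summing to 44


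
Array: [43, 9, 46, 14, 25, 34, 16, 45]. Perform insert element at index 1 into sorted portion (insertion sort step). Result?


After one pass: [9, 43, 46, 14, 25, 34, 16, 45]


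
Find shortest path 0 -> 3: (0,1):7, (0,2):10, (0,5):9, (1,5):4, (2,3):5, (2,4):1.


Dijkstra from 0:
Distances: {0: 0, 1: 7, 2: 10, 3: 15, 4: 11, 5: 9}
Shortest distance to 3 = 15, path = [0, 2, 3]


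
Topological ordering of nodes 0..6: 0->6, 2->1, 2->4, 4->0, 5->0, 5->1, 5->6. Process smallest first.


Kahn's algorithm, process smallest node first
Order: [2, 3, 4, 5, 0, 1, 6]


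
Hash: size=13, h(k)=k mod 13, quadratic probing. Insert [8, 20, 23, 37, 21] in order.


Insertions: 8->slot 8; 20->slot 7; 23->slot 10; 37->slot 11; 21->slot 9
Table: [None, None, None, None, None, None, None, 20, 8, 21, 23, 37, None]


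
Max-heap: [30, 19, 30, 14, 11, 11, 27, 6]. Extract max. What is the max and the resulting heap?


Max = 30
Replace root with last, heapify down
Resulting heap: [30, 19, 27, 14, 11, 11, 6]


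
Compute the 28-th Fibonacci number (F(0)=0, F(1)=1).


F(n)=F(n-1)+F(n-2)
...F(26)=121393, F(27)=196418, F(28)=317811


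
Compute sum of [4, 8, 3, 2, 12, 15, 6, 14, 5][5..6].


Prefix sums: [0, 4, 12, 15, 17, 29, 44, 50, 64, 69]
Sum[5..6] = prefix[7] - prefix[5] = 50 - 29 = 21


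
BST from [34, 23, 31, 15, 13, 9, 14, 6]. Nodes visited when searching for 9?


BST root = 34
Search for 9: compare at each node
Path: [34, 23, 15, 13, 9]


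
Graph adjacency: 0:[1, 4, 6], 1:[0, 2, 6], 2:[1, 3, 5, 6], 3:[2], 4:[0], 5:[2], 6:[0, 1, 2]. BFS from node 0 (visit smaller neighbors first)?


BFS queue: start with [0]
Visit order: [0, 1, 4, 6, 2, 3, 5]


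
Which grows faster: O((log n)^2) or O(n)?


polylogarithmic grows slower than linear
O((log n)^2) is asymptotically smaller; O(n) grows faster


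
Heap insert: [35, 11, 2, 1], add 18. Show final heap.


Append 18: [35, 11, 2, 1, 18]
Bubble up: swap idx 4(18) with idx 1(11)
Result: [35, 18, 2, 1, 11]


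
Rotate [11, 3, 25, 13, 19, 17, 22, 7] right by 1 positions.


Right rotate by 1: [7, 11, 3, 25, 13, 19, 17, 22]


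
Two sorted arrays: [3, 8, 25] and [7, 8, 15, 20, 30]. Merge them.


Compare heads, take smaller each step.
Merged: [3, 7, 8, 8, 15, 20, 25, 30]


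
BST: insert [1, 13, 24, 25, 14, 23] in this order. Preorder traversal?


Root = 1; build tree by BST insertion.
Preorder traversal: [1, 13, 24, 14, 23, 25]


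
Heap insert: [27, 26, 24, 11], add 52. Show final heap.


Append 52: [27, 26, 24, 11, 52]
Bubble up: swap idx 4(52) with idx 1(26); swap idx 1(52) with idx 0(27)
Result: [52, 27, 24, 11, 26]


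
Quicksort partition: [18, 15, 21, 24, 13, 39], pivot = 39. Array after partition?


Elements <= 39 go left of pivot.
Result: [18, 15, 21, 24, 13, 39], pivot at index 5


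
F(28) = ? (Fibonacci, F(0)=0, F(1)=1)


F(n)=F(n-1)+F(n-2)
...F(26)=121393, F(27)=196418, F(28)=317811


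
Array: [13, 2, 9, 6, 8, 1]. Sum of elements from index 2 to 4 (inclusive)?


Prefix sums: [0, 13, 15, 24, 30, 38, 39]
Sum[2..4] = prefix[5] - prefix[2] = 38 - 15 = 23


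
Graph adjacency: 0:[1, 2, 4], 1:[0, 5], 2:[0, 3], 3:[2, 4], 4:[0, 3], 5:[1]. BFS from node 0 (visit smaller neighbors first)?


BFS queue: start with [0]
Visit order: [0, 1, 2, 4, 5, 3]


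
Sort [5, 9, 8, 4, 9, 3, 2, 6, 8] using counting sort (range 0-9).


Count array: [0, 0, 1, 1, 1, 1, 1, 0, 2, 2]
Reconstruct: [2, 3, 4, 5, 6, 8, 8, 9, 9]


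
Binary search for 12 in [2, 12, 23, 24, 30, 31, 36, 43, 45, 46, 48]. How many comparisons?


Search for 12:
[0,10] mid=5 arr[5]=31
[0,4] mid=2 arr[2]=23
[0,1] mid=0 arr[0]=2
[1,1] mid=1 arr[1]=12
Total: 4 comparisons


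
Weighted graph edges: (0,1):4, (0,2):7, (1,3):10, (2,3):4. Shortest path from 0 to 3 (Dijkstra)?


Dijkstra from 0:
Distances: {0: 0, 1: 4, 2: 7, 3: 11}
Shortest distance to 3 = 11, path = [0, 2, 3]


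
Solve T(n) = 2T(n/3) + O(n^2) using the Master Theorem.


a=2, b=3, c=2. log_3(2)=0.631 < c=2. Case 3: O(n^c) = O(n^2)
Complexity: O(n^2)


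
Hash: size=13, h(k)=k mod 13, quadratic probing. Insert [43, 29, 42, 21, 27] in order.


Insertions: 43->slot 4; 29->slot 3; 42->slot 7; 21->slot 8; 27->slot 1
Table: [None, 27, None, 29, 43, None, None, 42, 21, None, None, None, None]


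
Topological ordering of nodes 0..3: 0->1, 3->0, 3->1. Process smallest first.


Kahn's algorithm, process smallest node first
Order: [2, 3, 0, 1]


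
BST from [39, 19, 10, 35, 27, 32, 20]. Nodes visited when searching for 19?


BST root = 39
Search for 19: compare at each node
Path: [39, 19]


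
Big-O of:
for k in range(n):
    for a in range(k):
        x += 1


Per nesting level: O(n) * O(n) [triangular over k] = O(n^2)
Complexity: O(n^2)


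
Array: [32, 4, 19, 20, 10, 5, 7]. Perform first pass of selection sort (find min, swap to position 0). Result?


After one pass: [4, 32, 19, 20, 10, 5, 7]


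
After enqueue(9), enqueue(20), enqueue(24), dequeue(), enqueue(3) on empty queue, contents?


enqueue(9) -> [9]
enqueue(20) -> [9, 20]
enqueue(24) -> [9, 20, 24]
dequeue() returns 9 -> [20, 24]
enqueue(3) -> [20, 24, 3]
Final queue (front to back): [20, 24, 3]


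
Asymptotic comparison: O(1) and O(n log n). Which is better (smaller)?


constant grows slower than linearithmic
O(1) is asymptotically smaller; O(n log n) grows faster


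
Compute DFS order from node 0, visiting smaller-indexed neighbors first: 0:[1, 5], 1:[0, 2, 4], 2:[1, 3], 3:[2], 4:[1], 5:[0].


DFS stack-based: start with [0]
Visit order: [0, 1, 2, 3, 4, 5]


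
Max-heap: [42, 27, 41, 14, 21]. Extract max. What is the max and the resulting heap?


Max = 42
Replace root with last, heapify down
Resulting heap: [41, 27, 21, 14]


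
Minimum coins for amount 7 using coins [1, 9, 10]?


dp[0]=0; dp[i]=1+min(dp[i-c] for c in coins)
...dp[2]=2, dp[3]=3, dp[4]=4, dp[5]=5, dp[6]=6, dp[7]=7
Minimum coins for 7 = 7


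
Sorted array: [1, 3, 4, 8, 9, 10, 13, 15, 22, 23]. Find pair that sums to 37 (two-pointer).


Two pointers: lo=0, hi=9
Found pair: (15, 22) summing to 37


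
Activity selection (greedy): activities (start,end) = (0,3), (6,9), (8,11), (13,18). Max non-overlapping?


Greedy: pick earliest-ending, then skip overlaps.
Selected (3 activities): [(0, 3), (6, 9), (13, 18)]


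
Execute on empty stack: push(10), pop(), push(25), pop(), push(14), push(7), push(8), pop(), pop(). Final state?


push(10) -> [10]
pop() returns 10 -> []
push(25) -> [25]
pop() returns 25 -> []
push(14) -> [14]
push(7) -> [14, 7]
push(8) -> [14, 7, 8]
pop() returns 8 -> [14, 7]
pop() returns 7 -> [14]
Final stack (bottom to top): [14]


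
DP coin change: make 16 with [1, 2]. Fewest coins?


dp[0]=0; dp[i]=1+min(dp[i-c] for c in coins)
...dp[11]=6, dp[12]=6, dp[13]=7, dp[14]=7, dp[15]=8, dp[16]=8
Minimum coins for 16 = 8


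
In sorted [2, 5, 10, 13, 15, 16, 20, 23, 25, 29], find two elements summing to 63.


Two pointers: lo=0, hi=9
No pair sums to 63


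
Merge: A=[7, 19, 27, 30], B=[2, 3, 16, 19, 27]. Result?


Compare heads, take smaller each step.
Merged: [2, 3, 7, 16, 19, 19, 27, 27, 30]


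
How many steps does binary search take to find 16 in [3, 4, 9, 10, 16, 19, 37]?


Search for 16:
[0,6] mid=3 arr[3]=10
[4,6] mid=5 arr[5]=19
[4,4] mid=4 arr[4]=16
Total: 3 comparisons


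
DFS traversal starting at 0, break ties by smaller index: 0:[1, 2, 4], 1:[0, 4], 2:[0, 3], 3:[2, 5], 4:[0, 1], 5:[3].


DFS stack-based: start with [0]
Visit order: [0, 1, 4, 2, 3, 5]


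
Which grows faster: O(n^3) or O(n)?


linear grows slower than cubic
O(n) is asymptotically smaller; O(n^3) grows faster


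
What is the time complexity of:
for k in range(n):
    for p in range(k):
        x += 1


Per nesting level: O(n) * O(n) [triangular over k] = O(n^2)
Complexity: O(n^2)


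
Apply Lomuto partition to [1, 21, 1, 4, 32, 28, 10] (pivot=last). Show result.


Elements <= 10 go left of pivot.
Result: [1, 1, 4, 10, 32, 28, 21], pivot at index 3


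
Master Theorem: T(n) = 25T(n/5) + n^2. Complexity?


a=25, b=5, c=2. log_5(25)=2 = c=2. Case 2: O(n^c log n) = O(n^2 log n)
Complexity: O(n^2 log n)


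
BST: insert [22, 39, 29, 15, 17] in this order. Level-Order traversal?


Root = 22; build tree by BST insertion.
Level-Order traversal: [22, 15, 39, 17, 29]


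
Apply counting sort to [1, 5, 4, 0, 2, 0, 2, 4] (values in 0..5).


Count array: [2, 1, 2, 0, 2, 1]
Reconstruct: [0, 0, 1, 2, 2, 4, 4, 5]


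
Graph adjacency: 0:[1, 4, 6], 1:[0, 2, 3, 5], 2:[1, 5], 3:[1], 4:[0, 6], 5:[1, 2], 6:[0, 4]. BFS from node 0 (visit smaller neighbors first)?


BFS queue: start with [0]
Visit order: [0, 1, 4, 6, 2, 3, 5]


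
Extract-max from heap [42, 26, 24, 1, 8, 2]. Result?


Max = 42
Replace root with last, heapify down
Resulting heap: [26, 8, 24, 1, 2]


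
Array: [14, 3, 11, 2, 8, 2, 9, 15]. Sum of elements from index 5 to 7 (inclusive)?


Prefix sums: [0, 14, 17, 28, 30, 38, 40, 49, 64]
Sum[5..7] = prefix[8] - prefix[5] = 64 - 38 = 26


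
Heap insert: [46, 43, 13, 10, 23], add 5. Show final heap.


Append 5: [46, 43, 13, 10, 23, 5]
Bubble up: no swaps needed
Result: [46, 43, 13, 10, 23, 5]


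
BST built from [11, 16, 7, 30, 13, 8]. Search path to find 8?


BST root = 11
Search for 8: compare at each node
Path: [11, 7, 8]


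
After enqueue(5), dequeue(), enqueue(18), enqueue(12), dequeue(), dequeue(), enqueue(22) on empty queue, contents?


enqueue(5) -> [5]
dequeue() returns 5 -> []
enqueue(18) -> [18]
enqueue(12) -> [18, 12]
dequeue() returns 18 -> [12]
dequeue() returns 12 -> []
enqueue(22) -> [22]
Final queue (front to back): [22]


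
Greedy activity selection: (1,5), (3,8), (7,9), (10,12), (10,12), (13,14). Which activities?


Greedy: pick earliest-ending, then skip overlaps.
Selected (4 activities): [(1, 5), (7, 9), (10, 12), (13, 14)]


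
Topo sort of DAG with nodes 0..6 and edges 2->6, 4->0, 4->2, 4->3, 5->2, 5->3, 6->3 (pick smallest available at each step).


Kahn's algorithm, process smallest node first
Order: [1, 4, 0, 5, 2, 6, 3]


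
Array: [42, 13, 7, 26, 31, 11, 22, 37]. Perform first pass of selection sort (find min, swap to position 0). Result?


After one pass: [7, 13, 42, 26, 31, 11, 22, 37]


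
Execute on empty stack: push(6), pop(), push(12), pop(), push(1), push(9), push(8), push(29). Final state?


push(6) -> [6]
pop() returns 6 -> []
push(12) -> [12]
pop() returns 12 -> []
push(1) -> [1]
push(9) -> [1, 9]
push(8) -> [1, 9, 8]
push(29) -> [1, 9, 8, 29]
Final stack (bottom to top): [1, 9, 8, 29]


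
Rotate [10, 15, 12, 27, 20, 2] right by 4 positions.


Right rotate by 4: [12, 27, 20, 2, 10, 15]


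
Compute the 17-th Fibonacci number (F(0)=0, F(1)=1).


F(n)=F(n-1)+F(n-2)
...F(15)=610, F(16)=987, F(17)=1597


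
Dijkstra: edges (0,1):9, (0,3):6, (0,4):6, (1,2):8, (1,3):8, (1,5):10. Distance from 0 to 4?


Dijkstra from 0:
Distances: {0: 0, 1: 9, 2: 17, 3: 6, 4: 6, 5: 19}
Shortest distance to 4 = 6, path = [0, 4]


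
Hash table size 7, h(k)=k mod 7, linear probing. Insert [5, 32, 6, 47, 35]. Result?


Insertions: 5->slot 5; 32->slot 4; 6->slot 6; 47->slot 0; 35->slot 1
Table: [47, 35, None, None, 32, 5, 6]


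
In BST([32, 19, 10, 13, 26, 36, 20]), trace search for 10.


BST root = 32
Search for 10: compare at each node
Path: [32, 19, 10]


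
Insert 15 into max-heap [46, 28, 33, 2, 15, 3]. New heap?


Append 15: [46, 28, 33, 2, 15, 3, 15]
Bubble up: no swaps needed
Result: [46, 28, 33, 2, 15, 3, 15]


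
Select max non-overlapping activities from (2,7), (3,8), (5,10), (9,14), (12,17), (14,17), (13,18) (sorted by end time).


Greedy: pick earliest-ending, then skip overlaps.
Selected (3 activities): [(2, 7), (9, 14), (14, 17)]


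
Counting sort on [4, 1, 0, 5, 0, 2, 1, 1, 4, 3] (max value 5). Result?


Count array: [2, 3, 1, 1, 2, 1]
Reconstruct: [0, 0, 1, 1, 1, 2, 3, 4, 4, 5]


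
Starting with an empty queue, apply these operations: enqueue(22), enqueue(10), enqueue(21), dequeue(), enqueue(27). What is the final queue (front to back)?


enqueue(22) -> [22]
enqueue(10) -> [22, 10]
enqueue(21) -> [22, 10, 21]
dequeue() returns 22 -> [10, 21]
enqueue(27) -> [10, 21, 27]
Final queue (front to back): [10, 21, 27]


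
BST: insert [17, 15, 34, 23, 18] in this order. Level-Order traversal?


Root = 17; build tree by BST insertion.
Level-Order traversal: [17, 15, 34, 23, 18]


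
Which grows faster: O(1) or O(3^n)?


constant grows slower than exponential (base 3)
O(1) is asymptotically smaller; O(3^n) grows faster


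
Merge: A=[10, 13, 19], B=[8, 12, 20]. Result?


Compare heads, take smaller each step.
Merged: [8, 10, 12, 13, 19, 20]


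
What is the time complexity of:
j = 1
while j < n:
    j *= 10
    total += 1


Per nesting level: O(log n) = O(log n)
Complexity: O(log n)


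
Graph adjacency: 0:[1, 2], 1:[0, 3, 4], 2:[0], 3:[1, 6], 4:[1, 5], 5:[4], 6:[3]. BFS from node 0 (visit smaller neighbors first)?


BFS queue: start with [0]
Visit order: [0, 1, 2, 3, 4, 6, 5]


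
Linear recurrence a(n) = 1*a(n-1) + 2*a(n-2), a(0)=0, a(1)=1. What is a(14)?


Build bottom-up:
...a(12)=1365, a(13)=2731, a(14)=1*2731+2*1365=5461


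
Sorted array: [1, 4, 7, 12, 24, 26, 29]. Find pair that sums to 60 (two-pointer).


Two pointers: lo=0, hi=6
No pair sums to 60


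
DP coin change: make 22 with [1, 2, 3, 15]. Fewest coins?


dp[0]=0; dp[i]=1+min(dp[i-c] for c in coins)
...dp[17]=2, dp[18]=2, dp[19]=3, dp[20]=3, dp[21]=3, dp[22]=4
Minimum coins for 22 = 4


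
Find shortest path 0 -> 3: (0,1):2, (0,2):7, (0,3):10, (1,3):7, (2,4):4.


Dijkstra from 0:
Distances: {0: 0, 1: 2, 2: 7, 3: 9, 4: 11}
Shortest distance to 3 = 9, path = [0, 1, 3]


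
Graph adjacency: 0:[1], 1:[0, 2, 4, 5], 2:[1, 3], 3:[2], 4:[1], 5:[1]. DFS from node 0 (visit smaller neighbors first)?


DFS stack-based: start with [0]
Visit order: [0, 1, 2, 3, 4, 5]


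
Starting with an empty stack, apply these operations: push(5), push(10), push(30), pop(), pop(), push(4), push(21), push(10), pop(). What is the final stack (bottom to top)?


push(5) -> [5]
push(10) -> [5, 10]
push(30) -> [5, 10, 30]
pop() returns 30 -> [5, 10]
pop() returns 10 -> [5]
push(4) -> [5, 4]
push(21) -> [5, 4, 21]
push(10) -> [5, 4, 21, 10]
pop() returns 10 -> [5, 4, 21]
Final stack (bottom to top): [5, 4, 21]


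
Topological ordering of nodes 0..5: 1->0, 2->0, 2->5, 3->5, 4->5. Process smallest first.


Kahn's algorithm, process smallest node first
Order: [1, 2, 0, 3, 4, 5]


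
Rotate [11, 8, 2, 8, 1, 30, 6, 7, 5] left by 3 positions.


Left rotate by 3: [8, 1, 30, 6, 7, 5, 11, 8, 2]


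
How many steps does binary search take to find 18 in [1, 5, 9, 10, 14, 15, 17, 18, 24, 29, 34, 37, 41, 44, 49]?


Search for 18:
[0,14] mid=7 arr[7]=18
Total: 1 comparisons


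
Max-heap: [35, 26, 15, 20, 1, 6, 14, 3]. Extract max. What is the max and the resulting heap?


Max = 35
Replace root with last, heapify down
Resulting heap: [26, 20, 15, 3, 1, 6, 14]


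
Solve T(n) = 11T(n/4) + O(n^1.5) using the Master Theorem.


a=11, b=4, c=1.5. log_4(11)=1.730 > c=1.5. Case 1: O(n^log_b(a)) = O(n^1.730)
Complexity: O(n^1.730)


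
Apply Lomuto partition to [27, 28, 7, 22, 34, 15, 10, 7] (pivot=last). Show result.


Elements <= 7 go left of pivot.
Result: [7, 7, 27, 22, 34, 15, 10, 28], pivot at index 1


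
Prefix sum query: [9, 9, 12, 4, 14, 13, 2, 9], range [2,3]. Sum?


Prefix sums: [0, 9, 18, 30, 34, 48, 61, 63, 72]
Sum[2..3] = prefix[4] - prefix[2] = 34 - 18 = 16


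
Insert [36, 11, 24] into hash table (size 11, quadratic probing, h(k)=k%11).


Insertions: 36->slot 3; 11->slot 0; 24->slot 2
Table: [11, None, 24, 36, None, None, None, None, None, None, None]


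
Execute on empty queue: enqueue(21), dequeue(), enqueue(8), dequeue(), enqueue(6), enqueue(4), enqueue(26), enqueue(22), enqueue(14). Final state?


enqueue(21) -> [21]
dequeue() returns 21 -> []
enqueue(8) -> [8]
dequeue() returns 8 -> []
enqueue(6) -> [6]
enqueue(4) -> [6, 4]
enqueue(26) -> [6, 4, 26]
enqueue(22) -> [6, 4, 26, 22]
enqueue(14) -> [6, 4, 26, 22, 14]
Final queue (front to back): [6, 4, 26, 22, 14]


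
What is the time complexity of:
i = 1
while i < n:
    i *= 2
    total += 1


Per nesting level: O(log n) = O(log n)
Complexity: O(log n)


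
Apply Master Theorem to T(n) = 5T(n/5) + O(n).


a=5, b=5, c=1. log_5(5)=1 = c=1. Case 2: O(n^c log n) = O(n log n)
Complexity: O(n log n)


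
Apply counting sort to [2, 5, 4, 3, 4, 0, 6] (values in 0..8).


Count array: [1, 0, 1, 1, 2, 1, 1, 0, 0]
Reconstruct: [0, 2, 3, 4, 4, 5, 6]


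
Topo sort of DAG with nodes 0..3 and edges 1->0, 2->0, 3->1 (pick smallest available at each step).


Kahn's algorithm, process smallest node first
Order: [2, 3, 1, 0]


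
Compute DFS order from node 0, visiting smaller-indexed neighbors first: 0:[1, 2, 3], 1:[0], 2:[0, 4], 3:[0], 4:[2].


DFS stack-based: start with [0]
Visit order: [0, 1, 2, 4, 3]


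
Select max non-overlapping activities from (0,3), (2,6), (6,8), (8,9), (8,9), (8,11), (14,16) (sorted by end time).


Greedy: pick earliest-ending, then skip overlaps.
Selected (4 activities): [(0, 3), (6, 8), (8, 9), (14, 16)]


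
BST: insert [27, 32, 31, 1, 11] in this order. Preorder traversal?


Root = 27; build tree by BST insertion.
Preorder traversal: [27, 1, 11, 32, 31]


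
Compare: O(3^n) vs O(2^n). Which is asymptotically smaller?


exponential grows slower than exponential (base 3)
O(2^n) is asymptotically smaller; O(3^n) grows faster


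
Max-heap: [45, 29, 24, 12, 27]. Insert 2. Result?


Append 2: [45, 29, 24, 12, 27, 2]
Bubble up: no swaps needed
Result: [45, 29, 24, 12, 27, 2]


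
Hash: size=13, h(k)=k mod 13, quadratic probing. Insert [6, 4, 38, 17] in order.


Insertions: 6->slot 6; 4->slot 4; 38->slot 12; 17->slot 5
Table: [None, None, None, None, 4, 17, 6, None, None, None, None, None, 38]


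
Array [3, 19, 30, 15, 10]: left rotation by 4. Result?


Left rotate by 4: [10, 3, 19, 30, 15]


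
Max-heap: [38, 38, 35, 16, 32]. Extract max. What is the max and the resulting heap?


Max = 38
Replace root with last, heapify down
Resulting heap: [38, 32, 35, 16]


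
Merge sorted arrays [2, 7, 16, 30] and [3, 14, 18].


Compare heads, take smaller each step.
Merged: [2, 3, 7, 14, 16, 18, 30]


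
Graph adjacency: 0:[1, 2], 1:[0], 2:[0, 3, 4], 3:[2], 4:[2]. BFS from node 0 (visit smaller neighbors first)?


BFS queue: start with [0]
Visit order: [0, 1, 2, 3, 4]


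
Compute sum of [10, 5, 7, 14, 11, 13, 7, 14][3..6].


Prefix sums: [0, 10, 15, 22, 36, 47, 60, 67, 81]
Sum[3..6] = prefix[7] - prefix[3] = 67 - 22 = 45


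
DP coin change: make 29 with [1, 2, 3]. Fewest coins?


dp[0]=0; dp[i]=1+min(dp[i-c] for c in coins)
...dp[24]=8, dp[25]=9, dp[26]=9, dp[27]=9, dp[28]=10, dp[29]=10
Minimum coins for 29 = 10


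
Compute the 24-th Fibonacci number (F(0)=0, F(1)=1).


F(n)=F(n-1)+F(n-2)
...F(22)=17711, F(23)=28657, F(24)=46368


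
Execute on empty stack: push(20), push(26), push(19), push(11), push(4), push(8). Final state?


push(20) -> [20]
push(26) -> [20, 26]
push(19) -> [20, 26, 19]
push(11) -> [20, 26, 19, 11]
push(4) -> [20, 26, 19, 11, 4]
push(8) -> [20, 26, 19, 11, 4, 8]
Final stack (bottom to top): [20, 26, 19, 11, 4, 8]


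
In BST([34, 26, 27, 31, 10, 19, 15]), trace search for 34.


BST root = 34
Search for 34: compare at each node
Path: [34]


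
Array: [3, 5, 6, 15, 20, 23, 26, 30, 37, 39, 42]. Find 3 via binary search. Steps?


Search for 3:
[0,10] mid=5 arr[5]=23
[0,4] mid=2 arr[2]=6
[0,1] mid=0 arr[0]=3
Total: 3 comparisons


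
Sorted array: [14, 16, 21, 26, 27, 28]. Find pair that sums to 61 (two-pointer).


Two pointers: lo=0, hi=5
No pair sums to 61


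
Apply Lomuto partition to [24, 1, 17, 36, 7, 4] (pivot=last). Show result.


Elements <= 4 go left of pivot.
Result: [1, 4, 17, 36, 7, 24], pivot at index 1


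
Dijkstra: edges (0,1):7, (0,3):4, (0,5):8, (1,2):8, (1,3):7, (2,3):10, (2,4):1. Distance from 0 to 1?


Dijkstra from 0:
Distances: {0: 0, 1: 7, 2: 14, 3: 4, 4: 15, 5: 8}
Shortest distance to 1 = 7, path = [0, 1]


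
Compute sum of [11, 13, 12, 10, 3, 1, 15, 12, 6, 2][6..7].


Prefix sums: [0, 11, 24, 36, 46, 49, 50, 65, 77, 83, 85]
Sum[6..7] = prefix[8] - prefix[6] = 77 - 50 = 27


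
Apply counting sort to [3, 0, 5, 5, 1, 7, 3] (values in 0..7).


Count array: [1, 1, 0, 2, 0, 2, 0, 1]
Reconstruct: [0, 1, 3, 3, 5, 5, 7]


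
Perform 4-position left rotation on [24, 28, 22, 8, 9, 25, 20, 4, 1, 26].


Left rotate by 4: [9, 25, 20, 4, 1, 26, 24, 28, 22, 8]


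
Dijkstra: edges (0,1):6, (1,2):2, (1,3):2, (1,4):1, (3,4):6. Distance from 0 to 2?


Dijkstra from 0:
Distances: {0: 0, 1: 6, 2: 8, 3: 8, 4: 7}
Shortest distance to 2 = 8, path = [0, 1, 2]


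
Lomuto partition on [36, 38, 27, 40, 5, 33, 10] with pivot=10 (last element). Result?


Elements <= 10 go left of pivot.
Result: [5, 10, 27, 40, 36, 33, 38], pivot at index 1


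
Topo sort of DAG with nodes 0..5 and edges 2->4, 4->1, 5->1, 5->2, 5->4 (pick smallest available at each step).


Kahn's algorithm, process smallest node first
Order: [0, 3, 5, 2, 4, 1]


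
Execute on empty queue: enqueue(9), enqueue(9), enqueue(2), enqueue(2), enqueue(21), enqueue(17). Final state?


enqueue(9) -> [9]
enqueue(9) -> [9, 9]
enqueue(2) -> [9, 9, 2]
enqueue(2) -> [9, 9, 2, 2]
enqueue(21) -> [9, 9, 2, 2, 21]
enqueue(17) -> [9, 9, 2, 2, 21, 17]
Final queue (front to back): [9, 9, 2, 2, 21, 17]


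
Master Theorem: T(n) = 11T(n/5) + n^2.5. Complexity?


a=11, b=5, c=2.5. log_5(11)=1.490 < c=2.5. Case 3: O(n^c) = O(n^2.500)
Complexity: O(n^2.500)


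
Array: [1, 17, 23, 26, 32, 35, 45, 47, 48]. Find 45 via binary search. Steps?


Search for 45:
[0,8] mid=4 arr[4]=32
[5,8] mid=6 arr[6]=45
Total: 2 comparisons


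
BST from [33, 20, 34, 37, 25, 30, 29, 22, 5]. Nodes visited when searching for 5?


BST root = 33
Search for 5: compare at each node
Path: [33, 20, 5]


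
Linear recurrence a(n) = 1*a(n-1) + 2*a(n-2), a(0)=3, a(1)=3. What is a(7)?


Build bottom-up:
...a(5)=63, a(6)=129, a(7)=1*129+2*63=255


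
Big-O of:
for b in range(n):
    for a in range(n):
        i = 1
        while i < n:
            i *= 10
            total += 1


Per nesting level: O(n) * O(n) * O(log n) = O(n^2 log n)
Complexity: O(n^2 log n)


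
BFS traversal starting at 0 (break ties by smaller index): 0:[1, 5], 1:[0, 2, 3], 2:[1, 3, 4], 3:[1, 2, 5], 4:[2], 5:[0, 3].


BFS queue: start with [0]
Visit order: [0, 1, 5, 2, 3, 4]


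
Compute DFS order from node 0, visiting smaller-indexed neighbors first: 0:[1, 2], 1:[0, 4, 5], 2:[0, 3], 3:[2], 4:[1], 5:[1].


DFS stack-based: start with [0]
Visit order: [0, 1, 4, 5, 2, 3]


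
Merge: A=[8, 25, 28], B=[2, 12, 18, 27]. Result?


Compare heads, take smaller each step.
Merged: [2, 8, 12, 18, 25, 27, 28]


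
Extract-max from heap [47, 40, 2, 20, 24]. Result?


Max = 47
Replace root with last, heapify down
Resulting heap: [40, 24, 2, 20]


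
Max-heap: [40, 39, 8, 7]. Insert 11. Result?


Append 11: [40, 39, 8, 7, 11]
Bubble up: no swaps needed
Result: [40, 39, 8, 7, 11]


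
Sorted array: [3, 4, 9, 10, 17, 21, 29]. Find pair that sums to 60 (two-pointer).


Two pointers: lo=0, hi=6
No pair sums to 60


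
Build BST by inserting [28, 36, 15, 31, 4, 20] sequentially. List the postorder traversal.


Root = 28; build tree by BST insertion.
Postorder traversal: [4, 20, 15, 31, 36, 28]


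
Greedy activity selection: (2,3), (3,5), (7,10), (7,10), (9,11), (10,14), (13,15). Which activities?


Greedy: pick earliest-ending, then skip overlaps.
Selected (4 activities): [(2, 3), (3, 5), (7, 10), (10, 14)]


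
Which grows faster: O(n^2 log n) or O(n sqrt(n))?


n^1.5 grows slower than n^2 log n
O(n sqrt(n)) is asymptotically smaller; O(n^2 log n) grows faster


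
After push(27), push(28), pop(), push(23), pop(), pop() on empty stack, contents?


push(27) -> [27]
push(28) -> [27, 28]
pop() returns 28 -> [27]
push(23) -> [27, 23]
pop() returns 23 -> [27]
pop() returns 27 -> []
Final stack (bottom to top): []


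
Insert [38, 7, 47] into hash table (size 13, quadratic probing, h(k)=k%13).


Insertions: 38->slot 12; 7->slot 7; 47->slot 8
Table: [None, None, None, None, None, None, None, 7, 47, None, None, None, 38]


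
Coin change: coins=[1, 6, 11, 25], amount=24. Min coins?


dp[0]=0; dp[i]=1+min(dp[i-c] for c in coins)
...dp[19]=4, dp[20]=5, dp[21]=6, dp[22]=2, dp[23]=3, dp[24]=4
Minimum coins for 24 = 4


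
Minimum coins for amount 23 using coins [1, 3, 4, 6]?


dp[0]=0; dp[i]=1+min(dp[i-c] for c in coins)
...dp[18]=3, dp[19]=4, dp[20]=4, dp[21]=4, dp[22]=4, dp[23]=5
Minimum coins for 23 = 5


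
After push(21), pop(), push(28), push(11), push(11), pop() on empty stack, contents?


push(21) -> [21]
pop() returns 21 -> []
push(28) -> [28]
push(11) -> [28, 11]
push(11) -> [28, 11, 11]
pop() returns 11 -> [28, 11]
Final stack (bottom to top): [28, 11]


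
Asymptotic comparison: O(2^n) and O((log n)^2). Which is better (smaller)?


polylogarithmic grows slower than exponential
O((log n)^2) is asymptotically smaller; O(2^n) grows faster


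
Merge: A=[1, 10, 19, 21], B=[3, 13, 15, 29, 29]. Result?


Compare heads, take smaller each step.
Merged: [1, 3, 10, 13, 15, 19, 21, 29, 29]


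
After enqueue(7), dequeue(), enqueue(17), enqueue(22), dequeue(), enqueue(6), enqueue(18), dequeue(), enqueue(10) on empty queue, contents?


enqueue(7) -> [7]
dequeue() returns 7 -> []
enqueue(17) -> [17]
enqueue(22) -> [17, 22]
dequeue() returns 17 -> [22]
enqueue(6) -> [22, 6]
enqueue(18) -> [22, 6, 18]
dequeue() returns 22 -> [6, 18]
enqueue(10) -> [6, 18, 10]
Final queue (front to back): [6, 18, 10]


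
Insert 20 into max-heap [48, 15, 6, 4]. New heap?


Append 20: [48, 15, 6, 4, 20]
Bubble up: swap idx 4(20) with idx 1(15)
Result: [48, 20, 6, 4, 15]


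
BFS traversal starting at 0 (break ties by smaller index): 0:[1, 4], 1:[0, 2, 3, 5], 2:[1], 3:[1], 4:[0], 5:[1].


BFS queue: start with [0]
Visit order: [0, 1, 4, 2, 3, 5]


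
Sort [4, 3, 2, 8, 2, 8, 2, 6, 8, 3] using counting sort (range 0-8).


Count array: [0, 0, 3, 2, 1, 0, 1, 0, 3]
Reconstruct: [2, 2, 2, 3, 3, 4, 6, 8, 8, 8]


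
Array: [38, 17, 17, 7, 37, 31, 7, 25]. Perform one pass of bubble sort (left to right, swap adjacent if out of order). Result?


After one pass: [17, 17, 7, 37, 31, 7, 25, 38]


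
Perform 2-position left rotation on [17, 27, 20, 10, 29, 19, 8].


Left rotate by 2: [20, 10, 29, 19, 8, 17, 27]


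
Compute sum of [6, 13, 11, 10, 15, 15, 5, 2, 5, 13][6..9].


Prefix sums: [0, 6, 19, 30, 40, 55, 70, 75, 77, 82, 95]
Sum[6..9] = prefix[10] - prefix[6] = 95 - 70 = 25


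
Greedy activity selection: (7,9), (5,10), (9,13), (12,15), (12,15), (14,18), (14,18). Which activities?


Greedy: pick earliest-ending, then skip overlaps.
Selected (3 activities): [(7, 9), (9, 13), (14, 18)]


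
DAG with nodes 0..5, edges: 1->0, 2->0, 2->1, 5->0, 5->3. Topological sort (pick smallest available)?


Kahn's algorithm, process smallest node first
Order: [2, 1, 4, 5, 0, 3]


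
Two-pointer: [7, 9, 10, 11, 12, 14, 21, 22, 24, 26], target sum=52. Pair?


Two pointers: lo=0, hi=9
No pair sums to 52


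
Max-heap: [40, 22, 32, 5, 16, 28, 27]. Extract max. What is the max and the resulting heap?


Max = 40
Replace root with last, heapify down
Resulting heap: [32, 22, 28, 5, 16, 27]


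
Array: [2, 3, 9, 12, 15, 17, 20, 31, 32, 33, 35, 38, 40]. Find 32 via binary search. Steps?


Search for 32:
[0,12] mid=6 arr[6]=20
[7,12] mid=9 arr[9]=33
[7,8] mid=7 arr[7]=31
[8,8] mid=8 arr[8]=32
Total: 4 comparisons


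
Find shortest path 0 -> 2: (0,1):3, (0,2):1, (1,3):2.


Dijkstra from 0:
Distances: {0: 0, 1: 3, 2: 1, 3: 5}
Shortest distance to 2 = 1, path = [0, 2]
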